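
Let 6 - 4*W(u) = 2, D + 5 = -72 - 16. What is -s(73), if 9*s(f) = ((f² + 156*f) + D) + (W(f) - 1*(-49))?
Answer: -5558/3 ≈ -1852.7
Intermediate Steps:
D = -93 (D = -5 + (-72 - 16) = -5 - 88 = -93)
W(u) = 1 (W(u) = 3/2 - ¼*2 = 3/2 - ½ = 1)
s(f) = -43/9 + f²/9 + 52*f/3 (s(f) = (((f² + 156*f) - 93) + (1 - 1*(-49)))/9 = ((-93 + f² + 156*f) + (1 + 49))/9 = ((-93 + f² + 156*f) + 50)/9 = (-43 + f² + 156*f)/9 = -43/9 + f²/9 + 52*f/3)
-s(73) = -(-43/9 + (⅑)*73² + (52/3)*73) = -(-43/9 + (⅑)*5329 + 3796/3) = -(-43/9 + 5329/9 + 3796/3) = -1*5558/3 = -5558/3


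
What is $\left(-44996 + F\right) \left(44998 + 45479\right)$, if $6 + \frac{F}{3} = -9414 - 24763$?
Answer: $-13349428965$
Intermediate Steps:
$F = -102549$ ($F = -18 + 3 \left(-9414 - 24763\right) = -18 + 3 \left(-34177\right) = -18 - 102531 = -102549$)
$\left(-44996 + F\right) \left(44998 + 45479\right) = \left(-44996 - 102549\right) \left(44998 + 45479\right) = \left(-147545\right) 90477 = -13349428965$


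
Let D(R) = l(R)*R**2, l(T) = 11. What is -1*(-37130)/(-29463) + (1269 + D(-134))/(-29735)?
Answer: -1392172601/175216461 ≈ -7.9454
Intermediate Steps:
D(R) = 11*R**2
-1*(-37130)/(-29463) + (1269 + D(-134))/(-29735) = -1*(-37130)/(-29463) + (1269 + 11*(-134)**2)/(-29735) = 37130*(-1/29463) + (1269 + 11*17956)*(-1/29735) = -37130/29463 + (1269 + 197516)*(-1/29735) = -37130/29463 + 198785*(-1/29735) = -37130/29463 - 39757/5947 = -1392172601/175216461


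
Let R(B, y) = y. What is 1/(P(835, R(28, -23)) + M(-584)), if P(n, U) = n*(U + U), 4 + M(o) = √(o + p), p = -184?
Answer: -19207/737818082 - 4*I*√3/368909041 ≈ -2.6032e-5 - 1.878e-8*I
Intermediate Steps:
M(o) = -4 + √(-184 + o) (M(o) = -4 + √(o - 184) = -4 + √(-184 + o))
P(n, U) = 2*U*n (P(n, U) = n*(2*U) = 2*U*n)
1/(P(835, R(28, -23)) + M(-584)) = 1/(2*(-23)*835 + (-4 + √(-184 - 584))) = 1/(-38410 + (-4 + √(-768))) = 1/(-38410 + (-4 + 16*I*√3)) = 1/(-38414 + 16*I*√3)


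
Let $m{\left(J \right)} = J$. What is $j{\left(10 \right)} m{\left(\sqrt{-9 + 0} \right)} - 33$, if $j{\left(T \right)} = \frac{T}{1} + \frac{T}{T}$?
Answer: $-33 + 33 i \approx -33.0 + 33.0 i$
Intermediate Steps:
$j{\left(T \right)} = 1 + T$ ($j{\left(T \right)} = T 1 + 1 = T + 1 = 1 + T$)
$j{\left(10 \right)} m{\left(\sqrt{-9 + 0} \right)} - 33 = \left(1 + 10\right) \sqrt{-9 + 0} - 33 = 11 \sqrt{-9} - 33 = 11 \cdot 3 i - 33 = 33 i - 33 = -33 + 33 i$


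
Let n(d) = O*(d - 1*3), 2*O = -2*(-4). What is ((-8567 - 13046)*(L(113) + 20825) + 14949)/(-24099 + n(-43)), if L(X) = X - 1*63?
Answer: 64450918/3469 ≈ 18579.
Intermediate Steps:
L(X) = -63 + X (L(X) = X - 63 = -63 + X)
O = 4 (O = (-2*(-4))/2 = (½)*8 = 4)
n(d) = -12 + 4*d (n(d) = 4*(d - 1*3) = 4*(d - 3) = 4*(-3 + d) = -12 + 4*d)
((-8567 - 13046)*(L(113) + 20825) + 14949)/(-24099 + n(-43)) = ((-8567 - 13046)*((-63 + 113) + 20825) + 14949)/(-24099 + (-12 + 4*(-43))) = (-21613*(50 + 20825) + 14949)/(-24099 + (-12 - 172)) = (-21613*20875 + 14949)/(-24099 - 184) = (-451171375 + 14949)/(-24283) = -451156426*(-1/24283) = 64450918/3469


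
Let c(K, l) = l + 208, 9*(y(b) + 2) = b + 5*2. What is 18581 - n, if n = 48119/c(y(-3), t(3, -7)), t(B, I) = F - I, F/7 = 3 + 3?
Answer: 4727198/257 ≈ 18394.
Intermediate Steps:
y(b) = -8/9 + b/9 (y(b) = -2 + (b + 5*2)/9 = -2 + (b + 10)/9 = -2 + (10 + b)/9 = -2 + (10/9 + b/9) = -8/9 + b/9)
F = 42 (F = 7*(3 + 3) = 7*6 = 42)
t(B, I) = 42 - I
c(K, l) = 208 + l
n = 48119/257 (n = 48119/(208 + (42 - 1*(-7))) = 48119/(208 + (42 + 7)) = 48119/(208 + 49) = 48119/257 ≈ 187.23)
18581 - n = 18581 - 1*48119/257 = 18581 - 48119/257 = 4727198/257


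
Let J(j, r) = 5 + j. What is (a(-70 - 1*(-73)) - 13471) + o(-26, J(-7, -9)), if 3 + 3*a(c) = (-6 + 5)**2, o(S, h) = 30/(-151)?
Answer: -6102755/453 ≈ -13472.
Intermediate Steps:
o(S, h) = -30/151 (o(S, h) = 30*(-1/151) = -30/151)
a(c) = -2/3 (a(c) = -1 + (-6 + 5)**2/3 = -1 + (1/3)*(-1)**2 = -1 + (1/3)*1 = -1 + 1/3 = -2/3)
(a(-70 - 1*(-73)) - 13471) + o(-26, J(-7, -9)) = (-2/3 - 13471) - 30/151 = -40415/3 - 30/151 = -6102755/453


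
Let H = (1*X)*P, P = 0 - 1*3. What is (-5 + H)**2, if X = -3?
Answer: 16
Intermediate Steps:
P = -3 (P = 0 - 3 = -3)
H = 9 (H = (1*(-3))*(-3) = -3*(-3) = 9)
(-5 + H)**2 = (-5 + 9)**2 = 4**2 = 16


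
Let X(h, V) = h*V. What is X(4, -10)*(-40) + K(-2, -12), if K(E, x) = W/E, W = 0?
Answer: 1600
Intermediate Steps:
K(E, x) = 0 (K(E, x) = 0/E = 0)
X(h, V) = V*h
X(4, -10)*(-40) + K(-2, -12) = -10*4*(-40) + 0 = -40*(-40) + 0 = 1600 + 0 = 1600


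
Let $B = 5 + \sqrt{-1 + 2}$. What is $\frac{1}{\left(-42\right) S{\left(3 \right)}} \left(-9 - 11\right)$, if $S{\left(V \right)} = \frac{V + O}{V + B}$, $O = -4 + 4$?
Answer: $\frac{10}{7} \approx 1.4286$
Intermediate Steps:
$B = 6$ ($B = 5 + \sqrt{1} = 5 + 1 = 6$)
$O = 0$
$S{\left(V \right)} = \frac{V}{6 + V}$ ($S{\left(V \right)} = \frac{V + 0}{V + 6} = \frac{V}{6 + V}$)
$\frac{1}{\left(-42\right) S{\left(3 \right)}} \left(-9 - 11\right) = \frac{1}{\left(-42\right) \frac{3}{6 + 3}} \left(-9 - 11\right) = - \frac{1}{42 \cdot \frac{3}{9}} \left(-20\right) = - \frac{1}{42 \cdot 3 \cdot \frac{1}{9}} \left(-20\right) = - \frac{\frac{1}{\frac{1}{3}}}{42} \left(-20\right) = \left(- \frac{1}{42}\right) 3 \left(-20\right) = \left(- \frac{1}{14}\right) \left(-20\right) = \frac{10}{7}$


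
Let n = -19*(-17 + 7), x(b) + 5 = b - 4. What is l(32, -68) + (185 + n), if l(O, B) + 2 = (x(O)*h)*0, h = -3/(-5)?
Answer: 373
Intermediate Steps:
x(b) = -9 + b (x(b) = -5 + (b - 4) = -5 + (-4 + b) = -9 + b)
n = 190 (n = -19*(-10) = 190)
h = 3/5 (h = -3*(-1/5) = 3/5 ≈ 0.60000)
l(O, B) = -2 (l(O, B) = -2 + ((-9 + O)*(3/5))*0 = -2 + (-27/5 + 3*O/5)*0 = -2 + 0 = -2)
l(32, -68) + (185 + n) = -2 + (185 + 190) = -2 + 375 = 373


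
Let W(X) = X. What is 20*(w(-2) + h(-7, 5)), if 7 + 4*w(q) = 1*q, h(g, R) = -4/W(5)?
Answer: -61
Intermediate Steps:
h(g, R) = -⅘ (h(g, R) = -4/5 = -4*⅕ = -⅘)
w(q) = -7/4 + q/4 (w(q) = -7/4 + (1*q)/4 = -7/4 + q/4)
20*(w(-2) + h(-7, 5)) = 20*((-7/4 + (¼)*(-2)) - ⅘) = 20*((-7/4 - ½) - ⅘) = 20*(-9/4 - ⅘) = 20*(-61/20) = -61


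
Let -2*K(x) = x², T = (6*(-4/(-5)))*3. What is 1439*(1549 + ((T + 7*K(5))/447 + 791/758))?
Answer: 1889189859217/847065 ≈ 2.2303e+6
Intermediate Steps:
T = 72/5 (T = (6*(-4*(-⅕)))*3 = (6*(⅘))*3 = (24/5)*3 = 72/5 ≈ 14.400)
K(x) = -x²/2
1439*(1549 + ((T + 7*K(5))/447 + 791/758)) = 1439*(1549 + ((72/5 + 7*(-½*5²))/447 + 791/758)) = 1439*(1549 + ((72/5 + 7*(-½*25))*(1/447) + 791*(1/758))) = 1439*(1549 + ((72/5 + 7*(-25/2))*(1/447) + 791/758)) = 1439*(1549 + ((72/5 - 175/2)*(1/447) + 791/758)) = 1439*(1549 + (-731/10*1/447 + 791/758)) = 1439*(1549 + (-731/4470 + 791/758)) = 1439*(1549 + 745418/847065) = 1439*(1312849103/847065) = 1889189859217/847065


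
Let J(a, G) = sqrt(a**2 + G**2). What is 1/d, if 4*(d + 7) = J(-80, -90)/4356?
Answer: -531292608/3719044631 - 43560*sqrt(145)/3719044631 ≈ -0.14300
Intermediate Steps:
J(a, G) = sqrt(G**2 + a**2)
d = -7 + 5*sqrt(145)/8712 (d = -7 + (sqrt((-90)**2 + (-80)**2)/4356)/4 = -7 + (sqrt(8100 + 6400)*(1/4356))/4 = -7 + (sqrt(14500)*(1/4356))/4 = -7 + ((10*sqrt(145))*(1/4356))/4 = -7 + (5*sqrt(145)/2178)/4 = -7 + 5*sqrt(145)/8712 ≈ -6.9931)
1/d = 1/(-7 + 5*sqrt(145)/8712)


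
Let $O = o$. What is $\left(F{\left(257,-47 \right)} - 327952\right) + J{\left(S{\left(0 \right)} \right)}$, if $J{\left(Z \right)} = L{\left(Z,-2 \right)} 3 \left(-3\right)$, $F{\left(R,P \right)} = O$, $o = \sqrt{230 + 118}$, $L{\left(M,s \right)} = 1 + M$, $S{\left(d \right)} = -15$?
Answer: $-327826 + 2 \sqrt{87} \approx -3.2781 \cdot 10^{5}$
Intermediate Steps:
$o = 2 \sqrt{87}$ ($o = \sqrt{348} = 2 \sqrt{87} \approx 18.655$)
$O = 2 \sqrt{87} \approx 18.655$
$F{\left(R,P \right)} = 2 \sqrt{87}$
$J{\left(Z \right)} = -9 - 9 Z$ ($J{\left(Z \right)} = \left(1 + Z\right) 3 \left(-3\right) = \left(3 + 3 Z\right) \left(-3\right) = -9 - 9 Z$)
$\left(F{\left(257,-47 \right)} - 327952\right) + J{\left(S{\left(0 \right)} \right)} = \left(2 \sqrt{87} - 327952\right) - -126 = \left(-327952 + 2 \sqrt{87}\right) + \left(-9 + 135\right) = \left(-327952 + 2 \sqrt{87}\right) + 126 = -327826 + 2 \sqrt{87}$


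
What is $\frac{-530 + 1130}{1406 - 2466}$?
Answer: $- \frac{30}{53} \approx -0.56604$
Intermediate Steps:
$\frac{-530 + 1130}{1406 - 2466} = \frac{600}{-1060} = 600 \left(- \frac{1}{1060}\right) = - \frac{30}{53}$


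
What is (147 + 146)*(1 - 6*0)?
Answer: 293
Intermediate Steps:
(147 + 146)*(1 - 6*0) = 293*(1 + 0) = 293*1 = 293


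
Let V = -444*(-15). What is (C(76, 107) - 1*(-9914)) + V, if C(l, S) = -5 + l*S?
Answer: 24701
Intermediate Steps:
C(l, S) = -5 + S*l
V = 6660
(C(76, 107) - 1*(-9914)) + V = ((-5 + 107*76) - 1*(-9914)) + 6660 = ((-5 + 8132) + 9914) + 6660 = (8127 + 9914) + 6660 = 18041 + 6660 = 24701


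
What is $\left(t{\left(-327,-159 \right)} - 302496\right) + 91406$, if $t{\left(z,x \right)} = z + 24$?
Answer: $-211393$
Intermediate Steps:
$t{\left(z,x \right)} = 24 + z$
$\left(t{\left(-327,-159 \right)} - 302496\right) + 91406 = \left(\left(24 - 327\right) - 302496\right) + 91406 = \left(-303 - 302496\right) + 91406 = -302799 + 91406 = -211393$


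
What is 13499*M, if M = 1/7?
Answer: 13499/7 ≈ 1928.4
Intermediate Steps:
M = ⅐ ≈ 0.14286
13499*M = 13499*(⅐) = 13499/7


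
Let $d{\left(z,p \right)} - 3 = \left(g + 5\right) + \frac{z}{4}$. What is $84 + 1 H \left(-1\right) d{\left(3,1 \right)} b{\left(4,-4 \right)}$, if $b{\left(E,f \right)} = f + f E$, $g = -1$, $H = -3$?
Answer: $-381$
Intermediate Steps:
$b{\left(E,f \right)} = f + E f$
$d{\left(z,p \right)} = 7 + \frac{z}{4}$ ($d{\left(z,p \right)} = 3 + \left(\left(-1 + 5\right) + \frac{z}{4}\right) = 3 + \left(4 + z \frac{1}{4}\right) = 3 + \left(4 + \frac{z}{4}\right) = 7 + \frac{z}{4}$)
$84 + 1 H \left(-1\right) d{\left(3,1 \right)} b{\left(4,-4 \right)} = 84 + 1 \left(-3\right) \left(-1\right) \left(7 + \frac{1}{4} \cdot 3\right) \left(- 4 \left(1 + 4\right)\right) = 84 + \left(-3\right) \left(-1\right) \left(7 + \frac{3}{4}\right) \left(\left(-4\right) 5\right) = 84 + 3 \cdot \frac{31}{4} \left(-20\right) = 84 + 3 \left(-155\right) = 84 - 465 = -381$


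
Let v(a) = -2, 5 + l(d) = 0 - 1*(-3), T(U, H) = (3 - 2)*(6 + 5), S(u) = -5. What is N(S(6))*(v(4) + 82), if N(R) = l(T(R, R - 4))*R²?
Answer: -4000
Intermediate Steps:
T(U, H) = 11 (T(U, H) = 1*11 = 11)
l(d) = -2 (l(d) = -5 + (0 - 1*(-3)) = -5 + (0 + 3) = -5 + 3 = -2)
N(R) = -2*R²
N(S(6))*(v(4) + 82) = (-2*(-5)²)*(-2 + 82) = -2*25*80 = -50*80 = -4000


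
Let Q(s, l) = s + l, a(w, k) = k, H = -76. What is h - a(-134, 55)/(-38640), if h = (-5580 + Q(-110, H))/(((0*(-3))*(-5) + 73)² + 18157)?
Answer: -22150651/90749904 ≈ -0.24408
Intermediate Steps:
Q(s, l) = l + s
h = -2883/11743 (h = (-5580 + (-76 - 110))/(((0*(-3))*(-5) + 73)² + 18157) = (-5580 - 186)/((0*(-5) + 73)² + 18157) = -5766/((0 + 73)² + 18157) = -5766/(73² + 18157) = -5766/(5329 + 18157) = -5766/23486 = -5766*1/23486 = -2883/11743 ≈ -0.24551)
h - a(-134, 55)/(-38640) = -2883/11743 - 55/(-38640) = -2883/11743 - 55*(-1)/38640 = -2883/11743 - 1*(-11/7728) = -2883/11743 + 11/7728 = -22150651/90749904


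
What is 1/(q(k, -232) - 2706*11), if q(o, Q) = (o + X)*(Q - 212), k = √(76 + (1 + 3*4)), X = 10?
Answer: -5701/192084222 + 37*√89/96042111 ≈ -2.6045e-5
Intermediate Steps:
k = √89 (k = √(76 + (1 + 12)) = √(76 + 13) = √89 ≈ 9.4340)
q(o, Q) = (-212 + Q)*(10 + o) (q(o, Q) = (o + 10)*(Q - 212) = (10 + o)*(-212 + Q) = (-212 + Q)*(10 + o))
1/(q(k, -232) - 2706*11) = 1/((-2120 - 212*√89 + 10*(-232) - 232*√89) - 2706*11) = 1/((-2120 - 212*√89 - 2320 - 232*√89) - 29766) = 1/((-4440 - 444*√89) - 29766) = 1/(-34206 - 444*√89)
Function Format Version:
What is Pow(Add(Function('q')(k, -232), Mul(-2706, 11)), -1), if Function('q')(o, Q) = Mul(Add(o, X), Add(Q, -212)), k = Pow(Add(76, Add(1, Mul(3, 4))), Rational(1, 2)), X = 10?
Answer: Add(Rational(-5701, 192084222), Mul(Rational(37, 96042111), Pow(89, Rational(1, 2)))) ≈ -2.6045e-5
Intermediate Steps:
k = Pow(89, Rational(1, 2)) (k = Pow(Add(76, Add(1, 12)), Rational(1, 2)) = Pow(Add(76, 13), Rational(1, 2)) = Pow(89, Rational(1, 2)) ≈ 9.4340)
Function('q')(o, Q) = Mul(Add(-212, Q), Add(10, o)) (Function('q')(o, Q) = Mul(Add(o, 10), Add(Q, -212)) = Mul(Add(10, o), Add(-212, Q)) = Mul(Add(-212, Q), Add(10, o)))
Pow(Add(Function('q')(k, -232), Mul(-2706, 11)), -1) = Pow(Add(Add(-2120, Mul(-212, Pow(89, Rational(1, 2))), Mul(10, -232), Mul(-232, Pow(89, Rational(1, 2)))), Mul(-2706, 11)), -1) = Pow(Add(Add(-2120, Mul(-212, Pow(89, Rational(1, 2))), -2320, Mul(-232, Pow(89, Rational(1, 2)))), -29766), -1) = Pow(Add(Add(-4440, Mul(-444, Pow(89, Rational(1, 2)))), -29766), -1) = Pow(Add(-34206, Mul(-444, Pow(89, Rational(1, 2)))), -1)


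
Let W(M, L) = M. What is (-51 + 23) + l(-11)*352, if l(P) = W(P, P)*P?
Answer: 42564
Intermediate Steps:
l(P) = P**2 (l(P) = P*P = P**2)
(-51 + 23) + l(-11)*352 = (-51 + 23) + (-11)**2*352 = -28 + 121*352 = -28 + 42592 = 42564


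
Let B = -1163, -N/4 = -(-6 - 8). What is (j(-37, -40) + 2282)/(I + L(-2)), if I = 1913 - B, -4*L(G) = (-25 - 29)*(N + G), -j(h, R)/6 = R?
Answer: 2522/2293 ≈ 1.0999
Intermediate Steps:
j(h, R) = -6*R
N = -56 (N = -(-4)*(-6 - 8) = -(-4)*(-14) = -4*14 = -56)
L(G) = -756 + 27*G/2 (L(G) = -(-25 - 29)*(-56 + G)/4 = -(-27)*(-56 + G)/2 = -(3024 - 54*G)/4 = -756 + 27*G/2)
I = 3076 (I = 1913 - 1*(-1163) = 1913 + 1163 = 3076)
(j(-37, -40) + 2282)/(I + L(-2)) = (-6*(-40) + 2282)/(3076 + (-756 + (27/2)*(-2))) = (240 + 2282)/(3076 + (-756 - 27)) = 2522/(3076 - 783) = 2522/2293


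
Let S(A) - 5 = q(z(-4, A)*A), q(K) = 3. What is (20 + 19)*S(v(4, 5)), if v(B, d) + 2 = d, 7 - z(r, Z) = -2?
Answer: 312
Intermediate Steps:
z(r, Z) = 9 (z(r, Z) = 7 - 1*(-2) = 7 + 2 = 9)
v(B, d) = -2 + d
S(A) = 8 (S(A) = 5 + 3 = 8)
(20 + 19)*S(v(4, 5)) = (20 + 19)*8 = 39*8 = 312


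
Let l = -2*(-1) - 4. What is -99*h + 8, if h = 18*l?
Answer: 3572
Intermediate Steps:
l = -2 (l = 2 - 4 = -2)
h = -36 (h = 18*(-2) = -36)
-99*h + 8 = -99*(-36) + 8 = 3564 + 8 = 3572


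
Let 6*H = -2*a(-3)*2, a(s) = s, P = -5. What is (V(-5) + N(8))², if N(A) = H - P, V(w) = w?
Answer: 4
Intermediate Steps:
H = 2 (H = (-2*(-3)*2)/6 = (6*2)/6 = (⅙)*12 = 2)
N(A) = 7 (N(A) = 2 - 1*(-5) = 2 + 5 = 7)
(V(-5) + N(8))² = (-5 + 7)² = 2² = 4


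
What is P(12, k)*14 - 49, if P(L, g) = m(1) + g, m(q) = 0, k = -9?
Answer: -175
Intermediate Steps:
P(L, g) = g (P(L, g) = 0 + g = g)
P(12, k)*14 - 49 = -9*14 - 49 = -126 - 49 = -175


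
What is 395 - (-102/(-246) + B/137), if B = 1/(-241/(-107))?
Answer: 534144639/1353697 ≈ 394.58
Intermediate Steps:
B = 107/241 (B = 1/(-241*(-1/107)) = 1/(241/107) = 107/241 ≈ 0.44398)
395 - (-102/(-246) + B/137) = 395 - (-102/(-246) + (107/241)/137) = 395 - (-102*(-1/246) + (107/241)*(1/137)) = 395 - (17/41 + 107/33017) = 395 - 1*565676/1353697 = 395 - 565676/1353697 = 534144639/1353697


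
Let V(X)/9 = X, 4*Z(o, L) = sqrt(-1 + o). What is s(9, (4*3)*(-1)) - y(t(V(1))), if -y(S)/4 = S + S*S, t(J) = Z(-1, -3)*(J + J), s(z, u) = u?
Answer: -174 + 18*I*sqrt(2) ≈ -174.0 + 25.456*I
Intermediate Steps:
Z(o, L) = sqrt(-1 + o)/4
V(X) = 9*X
t(J) = I*J*sqrt(2)/2 (t(J) = (sqrt(-1 - 1)/4)*(J + J) = (sqrt(-2)/4)*(2*J) = ((I*sqrt(2))/4)*(2*J) = (I*sqrt(2)/4)*(2*J) = I*J*sqrt(2)/2)
y(S) = -4*S - 4*S**2 (y(S) = -4*(S + S*S) = -4*(S + S**2) = -4*S - 4*S**2)
s(9, (4*3)*(-1)) - y(t(V(1))) = (4*3)*(-1) - (-4)*I*(9*1)*sqrt(2)/2*(1 + I*(9*1)*sqrt(2)/2) = 12*(-1) - (-4)*(1/2)*I*9*sqrt(2)*(1 + (1/2)*I*9*sqrt(2)) = -12 - (-4)*9*I*sqrt(2)/2*(1 + 9*I*sqrt(2)/2) = -12 - (-18)*I*sqrt(2)*(1 + 9*I*sqrt(2)/2) = -12 + 18*I*sqrt(2)*(1 + 9*I*sqrt(2)/2)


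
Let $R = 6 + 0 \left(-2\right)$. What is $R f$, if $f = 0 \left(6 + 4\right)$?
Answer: $0$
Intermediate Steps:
$f = 0$ ($f = 0 \cdot 10 = 0$)
$R = 6$ ($R = 6 + 0 = 6$)
$R f = 6 \cdot 0 = 0$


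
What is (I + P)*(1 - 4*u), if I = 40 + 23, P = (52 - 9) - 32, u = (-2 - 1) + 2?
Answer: 370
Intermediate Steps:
u = -1 (u = -3 + 2 = -1)
P = 11 (P = 43 - 32 = 11)
I = 63
(I + P)*(1 - 4*u) = (63 + 11)*(1 - 4*(-1)) = 74*(1 + 4) = 74*5 = 370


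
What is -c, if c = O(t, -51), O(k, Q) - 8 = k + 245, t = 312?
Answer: -565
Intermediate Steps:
O(k, Q) = 253 + k (O(k, Q) = 8 + (k + 245) = 8 + (245 + k) = 253 + k)
c = 565 (c = 253 + 312 = 565)
-c = -1*565 = -565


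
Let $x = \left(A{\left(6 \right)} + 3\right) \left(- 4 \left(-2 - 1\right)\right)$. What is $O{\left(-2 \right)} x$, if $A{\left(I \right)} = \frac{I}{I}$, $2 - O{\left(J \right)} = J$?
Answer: $192$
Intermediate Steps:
$O{\left(J \right)} = 2 - J$
$A{\left(I \right)} = 1$
$x = 48$ ($x = \left(1 + 3\right) \left(- 4 \left(-2 - 1\right)\right) = 4 \left(\left(-4\right) \left(-3\right)\right) = 4 \cdot 12 = 48$)
$O{\left(-2 \right)} x = \left(2 - -2\right) 48 = \left(2 + 2\right) 48 = 4 \cdot 48 = 192$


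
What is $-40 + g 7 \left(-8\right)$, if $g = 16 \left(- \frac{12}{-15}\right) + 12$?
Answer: $- \frac{7144}{5} \approx -1428.8$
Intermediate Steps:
$g = \frac{124}{5}$ ($g = 16 \left(\left(-12\right) \left(- \frac{1}{15}\right)\right) + 12 = 16 \cdot \frac{4}{5} + 12 = \frac{64}{5} + 12 = \frac{124}{5} \approx 24.8$)
$-40 + g 7 \left(-8\right) = -40 + \frac{124 \cdot 7 \left(-8\right)}{5} = -40 + \frac{124}{5} \left(-56\right) = -40 - \frac{6944}{5} = - \frac{7144}{5}$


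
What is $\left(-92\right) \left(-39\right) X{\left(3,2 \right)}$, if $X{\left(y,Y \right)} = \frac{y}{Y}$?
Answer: $5382$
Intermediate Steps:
$\left(-92\right) \left(-39\right) X{\left(3,2 \right)} = \left(-92\right) \left(-39\right) \frac{3}{2} = 3588 \cdot 3 \cdot \frac{1}{2} = 3588 \cdot \frac{3}{2} = 5382$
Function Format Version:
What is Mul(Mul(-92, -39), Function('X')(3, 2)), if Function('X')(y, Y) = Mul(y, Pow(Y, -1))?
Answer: 5382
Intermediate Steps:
Mul(Mul(-92, -39), Function('X')(3, 2)) = Mul(Mul(-92, -39), Mul(3, Pow(2, -1))) = Mul(3588, Mul(3, Rational(1, 2))) = Mul(3588, Rational(3, 2)) = 5382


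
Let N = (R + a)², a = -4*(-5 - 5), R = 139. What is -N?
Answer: -32041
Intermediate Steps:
a = 40 (a = -4*(-10) = 40)
N = 32041 (N = (139 + 40)² = 179² = 32041)
-N = -1*32041 = -32041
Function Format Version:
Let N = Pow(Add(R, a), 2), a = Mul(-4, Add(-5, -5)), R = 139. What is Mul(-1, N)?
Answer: -32041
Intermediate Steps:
a = 40 (a = Mul(-4, -10) = 40)
N = 32041 (N = Pow(Add(139, 40), 2) = Pow(179, 2) = 32041)
Mul(-1, N) = Mul(-1, 32041) = -32041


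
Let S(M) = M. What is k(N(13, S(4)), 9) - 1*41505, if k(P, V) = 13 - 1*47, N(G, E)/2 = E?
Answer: -41539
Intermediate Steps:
N(G, E) = 2*E
k(P, V) = -34 (k(P, V) = 13 - 47 = -34)
k(N(13, S(4)), 9) - 1*41505 = -34 - 1*41505 = -34 - 41505 = -41539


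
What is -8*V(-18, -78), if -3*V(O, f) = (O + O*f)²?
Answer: 5122656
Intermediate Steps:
V(O, f) = -(O + O*f)²/3
-8*V(-18, -78) = -(-8)*(-18)²*(1 - 78)²/3 = -(-8)*324*(-77)²/3 = -(-8)*324*5929/3 = -8*(-640332) = 5122656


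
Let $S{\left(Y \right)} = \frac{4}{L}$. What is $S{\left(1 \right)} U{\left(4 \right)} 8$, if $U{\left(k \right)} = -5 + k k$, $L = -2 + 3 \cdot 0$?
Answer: $-176$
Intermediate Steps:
$L = -2$ ($L = -2 + 0 = -2$)
$U{\left(k \right)} = -5 + k^{2}$
$S{\left(Y \right)} = -2$ ($S{\left(Y \right)} = \frac{4}{-2} = 4 \left(- \frac{1}{2}\right) = -2$)
$S{\left(1 \right)} U{\left(4 \right)} 8 = - 2 \left(-5 + 4^{2}\right) 8 = - 2 \left(-5 + 16\right) 8 = \left(-2\right) 11 \cdot 8 = \left(-22\right) 8 = -176$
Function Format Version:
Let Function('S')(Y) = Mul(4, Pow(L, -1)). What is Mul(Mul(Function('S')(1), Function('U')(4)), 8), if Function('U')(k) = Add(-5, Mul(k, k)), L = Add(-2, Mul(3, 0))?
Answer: -176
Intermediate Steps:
L = -2 (L = Add(-2, 0) = -2)
Function('U')(k) = Add(-5, Pow(k, 2))
Function('S')(Y) = -2 (Function('S')(Y) = Mul(4, Pow(-2, -1)) = Mul(4, Rational(-1, 2)) = -2)
Mul(Mul(Function('S')(1), Function('U')(4)), 8) = Mul(Mul(-2, Add(-5, Pow(4, 2))), 8) = Mul(Mul(-2, Add(-5, 16)), 8) = Mul(Mul(-2, 11), 8) = Mul(-22, 8) = -176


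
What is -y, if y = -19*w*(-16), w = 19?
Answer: -5776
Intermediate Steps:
y = 5776 (y = -19*19*(-16) = -361*(-16) = 5776)
-y = -1*5776 = -5776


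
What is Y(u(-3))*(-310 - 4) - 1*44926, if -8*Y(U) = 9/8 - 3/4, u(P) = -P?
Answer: -1437161/32 ≈ -44911.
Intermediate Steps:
Y(U) = -3/64 (Y(U) = -(9/8 - 3/4)/8 = -1/8*3/8 = -3/64)
Y(u(-3))*(-310 - 4) - 1*44926 = -3*(-310 - 4)/64 - 1*44926 = -3/64*(-314) - 44926 = 471/32 - 44926 = -1437161/32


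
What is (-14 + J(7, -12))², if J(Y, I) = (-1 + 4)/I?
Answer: 3249/16 ≈ 203.06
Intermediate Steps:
J(Y, I) = 3/I
(-14 + J(7, -12))² = (-14 + 3/(-12))² = (-14 + 3*(-1/12))² = (-14 - ¼)² = (-57/4)² = 3249/16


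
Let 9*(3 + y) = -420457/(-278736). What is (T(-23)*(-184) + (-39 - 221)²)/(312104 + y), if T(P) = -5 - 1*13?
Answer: 177891545088/782944479481 ≈ 0.22721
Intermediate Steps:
T(P) = -18 (T(P) = -5 - 13 = -18)
y = -7105415/2508624 (y = -3 + (-420457/(-278736))/9 = -3 + (-420457*(-1/278736))/9 = -3 + (⅑)*(420457/278736) = -3 + 420457/2508624 = -7105415/2508624 ≈ -2.8324)
(T(-23)*(-184) + (-39 - 221)²)/(312104 + y) = (-18*(-184) + (-39 - 221)²)/(312104 - 7105415/2508624) = (3312 + (-260)²)/(782944479481/2508624) = (3312 + 67600)*(2508624/782944479481) = 70912*(2508624/782944479481) = 177891545088/782944479481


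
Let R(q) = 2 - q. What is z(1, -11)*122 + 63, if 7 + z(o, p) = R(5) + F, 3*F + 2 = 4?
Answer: -3227/3 ≈ -1075.7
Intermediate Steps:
F = ⅔ (F = -⅔ + (⅓)*4 = -⅔ + 4/3 = ⅔ ≈ 0.66667)
z(o, p) = -28/3 (z(o, p) = -7 + ((2 - 1*5) + ⅔) = -7 + ((2 - 5) + ⅔) = -7 + (-3 + ⅔) = -7 - 7/3 = -28/3)
z(1, -11)*122 + 63 = -28/3*122 + 63 = -3416/3 + 63 = -3227/3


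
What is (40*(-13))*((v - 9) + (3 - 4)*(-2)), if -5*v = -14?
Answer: 2184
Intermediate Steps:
v = 14/5 (v = -⅕*(-14) = 14/5 ≈ 2.8000)
(40*(-13))*((v - 9) + (3 - 4)*(-2)) = (40*(-13))*((14/5 - 9) + (3 - 4)*(-2)) = -520*(-31/5 - 1*(-2)) = -520*(-31/5 + 2) = -520*(-21/5) = 2184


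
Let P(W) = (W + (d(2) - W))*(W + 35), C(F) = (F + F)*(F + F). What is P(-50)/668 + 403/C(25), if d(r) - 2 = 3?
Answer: 10213/208750 ≈ 0.048925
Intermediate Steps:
d(r) = 5 (d(r) = 2 + 3 = 5)
C(F) = 4*F² (C(F) = (2*F)*(2*F) = 4*F²)
P(W) = 175 + 5*W (P(W) = (W + (5 - W))*(W + 35) = 5*(35 + W) = 175 + 5*W)
P(-50)/668 + 403/C(25) = (175 + 5*(-50))/668 + 403/((4*25²)) = (175 - 250)*(1/668) + 403/((4*625)) = -75*1/668 + 403/2500 = -75/668 + 403*(1/2500) = -75/668 + 403/2500 = 10213/208750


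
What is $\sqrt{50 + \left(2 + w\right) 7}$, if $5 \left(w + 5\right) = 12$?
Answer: $\frac{\sqrt{1145}}{5} \approx 6.7676$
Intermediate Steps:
$w = - \frac{13}{5}$ ($w = -5 + \frac{1}{5} \cdot 12 = -5 + \frac{12}{5} = - \frac{13}{5} \approx -2.6$)
$\sqrt{50 + \left(2 + w\right) 7} = \sqrt{50 + \left(2 - \frac{13}{5}\right) 7} = \sqrt{50 - \frac{21}{5}} = \sqrt{\frac{229}{5}} = \frac{\sqrt{1145}}{5}$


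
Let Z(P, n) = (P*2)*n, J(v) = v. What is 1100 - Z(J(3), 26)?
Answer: 944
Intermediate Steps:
Z(P, n) = 2*P*n (Z(P, n) = (2*P)*n = 2*P*n)
1100 - Z(J(3), 26) = 1100 - 2*3*26 = 1100 - 1*156 = 1100 - 156 = 944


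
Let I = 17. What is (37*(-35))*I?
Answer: -22015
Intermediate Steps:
(37*(-35))*I = (37*(-35))*17 = -1295*17 = -22015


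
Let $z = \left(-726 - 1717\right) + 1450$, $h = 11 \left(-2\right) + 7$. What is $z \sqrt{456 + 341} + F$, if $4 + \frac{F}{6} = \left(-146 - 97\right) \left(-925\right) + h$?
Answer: $1348536 - 993 \sqrt{797} \approx 1.3205 \cdot 10^{6}$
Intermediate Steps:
$h = -15$ ($h = -22 + 7 = -15$)
$z = -993$ ($z = -2443 + 1450 = -993$)
$F = 1348536$ ($F = -24 + 6 \left(\left(-146 - 97\right) \left(-925\right) - 15\right) = -24 + 6 \left(\left(-243\right) \left(-925\right) - 15\right) = -24 + 6 \left(224775 - 15\right) = -24 + 6 \cdot 224760 = -24 + 1348560 = 1348536$)
$z \sqrt{456 + 341} + F = - 993 \sqrt{456 + 341} + 1348536 = - 993 \sqrt{797} + 1348536 = 1348536 - 993 \sqrt{797}$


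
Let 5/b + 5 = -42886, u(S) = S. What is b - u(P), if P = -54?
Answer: 2316109/42891 ≈ 54.000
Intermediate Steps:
b = -5/42891 (b = 5/(-5 - 42886) = 5/(-42891) = 5*(-1/42891) = -5/42891 ≈ -0.00011657)
b - u(P) = -5/42891 - 1*(-54) = -5/42891 + 54 = 2316109/42891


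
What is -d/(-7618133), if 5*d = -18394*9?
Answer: -165546/38090665 ≈ -0.0043461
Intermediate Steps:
d = -165546/5 (d = (-18394*9)/5 = (⅕)*(-165546) = -165546/5 ≈ -33109.)
-d/(-7618133) = -(-165546)/(5*(-7618133)) = -(-165546)*(-1)/(5*7618133) = -1*165546/38090665 = -165546/38090665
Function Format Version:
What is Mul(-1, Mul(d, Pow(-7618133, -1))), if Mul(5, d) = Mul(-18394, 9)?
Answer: Rational(-165546, 38090665) ≈ -0.0043461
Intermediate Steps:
d = Rational(-165546, 5) (d = Mul(Rational(1, 5), Mul(-18394, 9)) = Mul(Rational(1, 5), -165546) = Rational(-165546, 5) ≈ -33109.)
Mul(-1, Mul(d, Pow(-7618133, -1))) = Mul(-1, Mul(Rational(-165546, 5), Pow(-7618133, -1))) = Mul(-1, Mul(Rational(-165546, 5), Rational(-1, 7618133))) = Mul(-1, Rational(165546, 38090665)) = Rational(-165546, 38090665)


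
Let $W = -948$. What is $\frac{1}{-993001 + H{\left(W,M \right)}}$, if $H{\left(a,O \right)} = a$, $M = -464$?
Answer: $- \frac{1}{993949} \approx -1.0061 \cdot 10^{-6}$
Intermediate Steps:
$\frac{1}{-993001 + H{\left(W,M \right)}} = \frac{1}{-993001 - 948} = \frac{1}{-993949} = - \frac{1}{993949}$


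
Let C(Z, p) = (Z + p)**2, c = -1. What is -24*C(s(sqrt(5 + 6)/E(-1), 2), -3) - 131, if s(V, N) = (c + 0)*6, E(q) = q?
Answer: -2075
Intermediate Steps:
s(V, N) = -6 (s(V, N) = (-1 + 0)*6 = -1*6 = -6)
-24*C(s(sqrt(5 + 6)/E(-1), 2), -3) - 131 = -24*(-6 - 3)**2 - 131 = -24*(-9)**2 - 131 = -24*81 - 131 = -1944 - 131 = -2075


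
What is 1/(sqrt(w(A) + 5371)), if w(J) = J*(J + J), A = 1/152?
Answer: 76*sqrt(13787954)/20681931 ≈ 0.013645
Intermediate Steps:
A = 1/152 ≈ 0.0065789
w(J) = 2*J**2 (w(J) = J*(2*J) = 2*J**2)
1/(sqrt(w(A) + 5371)) = 1/(sqrt(2*(1/152)**2 + 5371)) = 1/(sqrt(2*(1/23104) + 5371)) = 1/(sqrt(1/11552 + 5371)) = 1/(sqrt(62045793/11552)) = 1/(3*sqrt(13787954)/152) = 76*sqrt(13787954)/20681931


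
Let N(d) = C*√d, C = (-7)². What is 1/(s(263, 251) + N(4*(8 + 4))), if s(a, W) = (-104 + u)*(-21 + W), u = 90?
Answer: -115/366184 - √3/52312 ≈ -0.00034716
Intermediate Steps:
C = 49
s(a, W) = 294 - 14*W (s(a, W) = (-104 + 90)*(-21 + W) = -14*(-21 + W) = 294 - 14*W)
N(d) = 49*√d
1/(s(263, 251) + N(4*(8 + 4))) = 1/((294 - 14*251) + 49*√(4*(8 + 4))) = 1/((294 - 3514) + 49*√(4*12)) = 1/(-3220 + 49*√48) = 1/(-3220 + 49*(4*√3)) = 1/(-3220 + 196*√3)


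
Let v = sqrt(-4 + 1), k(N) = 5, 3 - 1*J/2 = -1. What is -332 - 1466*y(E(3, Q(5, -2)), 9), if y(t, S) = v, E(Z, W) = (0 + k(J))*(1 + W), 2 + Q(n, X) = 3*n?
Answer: -332 - 1466*I*sqrt(3) ≈ -332.0 - 2539.2*I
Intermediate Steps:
J = 8 (J = 6 - 2*(-1) = 6 + 2 = 8)
Q(n, X) = -2 + 3*n
v = I*sqrt(3) (v = sqrt(-3) = I*sqrt(3) ≈ 1.732*I)
E(Z, W) = 5 + 5*W (E(Z, W) = (0 + 5)*(1 + W) = 5*(1 + W) = 5 + 5*W)
y(t, S) = I*sqrt(3)
-332 - 1466*y(E(3, Q(5, -2)), 9) = -332 - 1466*I*sqrt(3)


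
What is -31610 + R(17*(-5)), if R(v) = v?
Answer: -31695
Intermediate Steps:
-31610 + R(17*(-5)) = -31610 + 17*(-5) = -31610 - 85 = -31695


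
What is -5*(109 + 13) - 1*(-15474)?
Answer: 14864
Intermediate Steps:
-5*(109 + 13) - 1*(-15474) = -5*122 + 15474 = -610 + 15474 = 14864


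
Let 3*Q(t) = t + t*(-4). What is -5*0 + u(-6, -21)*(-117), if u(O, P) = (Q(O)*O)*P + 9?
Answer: -89505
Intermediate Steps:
Q(t) = -t (Q(t) = (t + t*(-4))/3 = (t - 4*t)/3 = (-3*t)/3 = -t)
u(O, P) = 9 - P*O² (u(O, P) = ((-O)*O)*P + 9 = (-O²)*P + 9 = -P*O² + 9 = 9 - P*O²)
-5*0 + u(-6, -21)*(-117) = -5*0 + (9 - 1*(-21)*(-6)²)*(-117) = 0 + (9 - 1*(-21)*36)*(-117) = 0 + (9 + 756)*(-117) = 0 + 765*(-117) = 0 - 89505 = -89505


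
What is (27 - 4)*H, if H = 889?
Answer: 20447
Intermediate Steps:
(27 - 4)*H = (27 - 4)*889 = 23*889 = 20447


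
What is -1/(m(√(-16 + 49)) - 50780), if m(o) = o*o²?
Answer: 50780/2578572463 + 33*√33/2578572463 ≈ 1.9767e-5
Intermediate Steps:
m(o) = o³
-1/(m(√(-16 + 49)) - 50780) = -1/((√(-16 + 49))³ - 50780) = -1/((√33)³ - 50780) = -1/(33*√33 - 50780) = -1/(-50780 + 33*√33)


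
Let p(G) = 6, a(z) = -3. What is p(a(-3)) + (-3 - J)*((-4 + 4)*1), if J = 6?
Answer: 6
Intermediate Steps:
p(a(-3)) + (-3 - J)*((-4 + 4)*1) = 6 + (-3 - 1*6)*((-4 + 4)*1) = 6 + (-3 - 6)*(0*1) = 6 - 9*0 = 6 + 0 = 6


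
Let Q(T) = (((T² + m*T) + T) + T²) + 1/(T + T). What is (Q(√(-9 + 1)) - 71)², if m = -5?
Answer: 237983/32 + 5655*I*√2/4 ≈ 7437.0 + 1999.3*I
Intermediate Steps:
Q(T) = 1/(2*T) - 4*T + 2*T² (Q(T) = (((T² - 5*T) + T) + T²) + 1/(T + T) = ((T² - 4*T) + T²) + 1/(2*T) = (-4*T + 2*T²) + 1/(2*T) = 1/(2*T) - 4*T + 2*T²)
(Q(√(-9 + 1)) - 71)² = ((1 + 4*(√(-9 + 1))²*(-2 + √(-9 + 1)))/(2*(√(-9 + 1))) - 71)² = ((1 + 4*(√(-8))²*(-2 + √(-8)))/(2*(√(-8))) - 71)² = ((1 + 4*(2*I*√2)²*(-2 + 2*I*√2))/(2*((2*I*√2))) - 71)² = ((-I*√2/4)*(1 + 4*(-8)*(-2 + 2*I*√2))/2 - 71)² = ((-I*√2/4)*(1 + (64 - 64*I*√2))/2 - 71)² = ((-I*√2/4)*(65 - 64*I*√2)/2 - 71)² = (-I*√2*(65 - 64*I*√2)/8 - 71)² = (-71 - I*√2*(65 - 64*I*√2)/8)²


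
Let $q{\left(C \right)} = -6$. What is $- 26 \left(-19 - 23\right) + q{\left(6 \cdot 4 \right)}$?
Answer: $1086$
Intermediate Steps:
$- 26 \left(-19 - 23\right) + q{\left(6 \cdot 4 \right)} = - 26 \left(-19 - 23\right) - 6 = \left(-26\right) \left(-42\right) - 6 = 1092 - 6 = 1086$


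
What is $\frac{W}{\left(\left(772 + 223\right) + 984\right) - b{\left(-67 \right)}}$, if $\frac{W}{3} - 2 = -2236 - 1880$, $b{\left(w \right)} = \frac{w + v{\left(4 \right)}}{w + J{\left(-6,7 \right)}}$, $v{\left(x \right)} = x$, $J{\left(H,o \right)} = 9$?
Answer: $- \frac{65076}{10429} \approx -6.2399$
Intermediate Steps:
$b{\left(w \right)} = \frac{4 + w}{9 + w}$ ($b{\left(w \right)} = \frac{w + 4}{w + 9} = \frac{4 + w}{9 + w}$)
$W = -12342$ ($W = 6 + 3 \left(-2236 - 1880\right) = 6 + 3 \left(-4116\right) = 6 - 12348 = -12342$)
$\frac{W}{\left(\left(772 + 223\right) + 984\right) - b{\left(-67 \right)}} = - \frac{12342}{\left(\left(772 + 223\right) + 984\right) - \frac{4 - 67}{9 - 67}} = - \frac{12342}{\left(995 + 984\right) - \frac{1}{-58} \left(-63\right)} = - \frac{12342}{1979 - \left(- \frac{1}{58}\right) \left(-63\right)} = - \frac{12342}{1979 - \frac{63}{58}} = - \frac{12342}{\frac{114719}{58}} = \left(-12342\right) \frac{58}{114719} = - \frac{65076}{10429}$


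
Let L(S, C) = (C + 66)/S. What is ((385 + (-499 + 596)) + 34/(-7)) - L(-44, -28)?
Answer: 73613/154 ≈ 478.01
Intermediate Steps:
L(S, C) = (66 + C)/S
((385 + (-499 + 596)) + 34/(-7)) - L(-44, -28) = ((385 + (-499 + 596)) + 34/(-7)) - (66 - 28)/(-44) = ((385 + 97) - ⅐*34) - (-1)*38/44 = (482 - 34/7) - 1*(-19/22) = 3340/7 + 19/22 = 73613/154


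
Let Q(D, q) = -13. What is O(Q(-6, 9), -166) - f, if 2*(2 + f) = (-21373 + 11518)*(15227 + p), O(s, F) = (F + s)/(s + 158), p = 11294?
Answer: 37897846197/290 ≈ 1.3068e+8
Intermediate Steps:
O(s, F) = (F + s)/(158 + s)
f = -261364459/2 (f = -2 + ((-21373 + 11518)*(15227 + 11294))/2 = -2 + (-9855*26521)/2 = -2 + (½)*(-261364455) = -2 - 261364455/2 = -261364459/2 ≈ -1.3068e+8)
O(Q(-6, 9), -166) - f = (-166 - 13)/(158 - 13) - 1*(-261364459/2) = -179/145 + 261364459/2 = 37897846197/290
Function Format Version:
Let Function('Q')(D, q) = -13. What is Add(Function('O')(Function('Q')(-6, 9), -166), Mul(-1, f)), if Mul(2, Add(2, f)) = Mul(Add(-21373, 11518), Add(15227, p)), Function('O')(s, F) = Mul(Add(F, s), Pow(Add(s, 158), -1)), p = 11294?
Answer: Rational(37897846197, 290) ≈ 1.3068e+8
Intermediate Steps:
Function('O')(s, F) = Mul(Pow(Add(158, s), -1), Add(F, s)) (Function('O')(s, F) = Mul(Add(F, s), Pow(Add(158, s), -1)) = Mul(Pow(Add(158, s), -1), Add(F, s)))
f = Rational(-261364459, 2) (f = Add(-2, Mul(Rational(1, 2), Mul(Add(-21373, 11518), Add(15227, 11294)))) = Add(-2, Mul(Rational(1, 2), Mul(-9855, 26521))) = Add(-2, Mul(Rational(1, 2), -261364455)) = Add(-2, Rational(-261364455, 2)) = Rational(-261364459, 2) ≈ -1.3068e+8)
Add(Function('O')(Function('Q')(-6, 9), -166), Mul(-1, f)) = Add(Mul(Pow(Add(158, -13), -1), Add(-166, -13)), Mul(-1, Rational(-261364459, 2))) = Add(Mul(Pow(145, -1), -179), Rational(261364459, 2)) = Add(Mul(Rational(1, 145), -179), Rational(261364459, 2)) = Add(Rational(-179, 145), Rational(261364459, 2)) = Rational(37897846197, 290)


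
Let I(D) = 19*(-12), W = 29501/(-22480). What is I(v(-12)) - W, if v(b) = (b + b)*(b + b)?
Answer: -5095939/22480 ≈ -226.69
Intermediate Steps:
v(b) = 4*b² (v(b) = (2*b)*(2*b) = 4*b²)
W = -29501/22480 (W = 29501*(-1/22480) = -29501/22480 ≈ -1.3123)
I(D) = -228
I(v(-12)) - W = -228 - 1*(-29501/22480) = -228 + 29501/22480 = -5095939/22480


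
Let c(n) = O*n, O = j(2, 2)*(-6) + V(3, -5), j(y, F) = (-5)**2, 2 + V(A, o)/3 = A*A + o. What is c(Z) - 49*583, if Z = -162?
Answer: -5239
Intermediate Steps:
V(A, o) = -6 + 3*o + 3*A**2 (V(A, o) = -6 + 3*(A*A + o) = -6 + 3*(A**2 + o) = -6 + 3*(o + A**2) = -6 + (3*o + 3*A**2) = -6 + 3*o + 3*A**2)
j(y, F) = 25
O = -144 (O = 25*(-6) + (-6 + 3*(-5) + 3*3**2) = -150 + (-6 - 15 + 3*9) = -150 + (-6 - 15 + 27) = -150 + 6 = -144)
c(n) = -144*n
c(Z) - 49*583 = -144*(-162) - 49*583 = 23328 - 28567 = -5239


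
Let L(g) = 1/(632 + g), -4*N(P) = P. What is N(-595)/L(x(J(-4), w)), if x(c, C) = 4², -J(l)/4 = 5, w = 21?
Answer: 96390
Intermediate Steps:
J(l) = -20 (J(l) = -4*5 = -20)
N(P) = -P/4
x(c, C) = 16
N(-595)/L(x(J(-4), w)) = (-¼*(-595))/(1/(632 + 16)) = 595/(4*(1/648)) = (595/4)*648 = 96390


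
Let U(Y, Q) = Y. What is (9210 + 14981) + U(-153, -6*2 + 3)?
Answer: 24038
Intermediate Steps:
(9210 + 14981) + U(-153, -6*2 + 3) = (9210 + 14981) - 153 = 24191 - 153 = 24038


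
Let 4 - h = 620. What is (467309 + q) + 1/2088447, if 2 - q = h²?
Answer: 183480511186/2088447 ≈ 87855.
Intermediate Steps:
h = -616 (h = 4 - 1*620 = 4 - 620 = -616)
q = -379454 (q = 2 - 1*(-616)² = 2 - 1*379456 = 2 - 379456 = -379454)
(467309 + q) + 1/2088447 = (467309 - 379454) + 1/2088447 = 87855 + 1/2088447 = 183480511186/2088447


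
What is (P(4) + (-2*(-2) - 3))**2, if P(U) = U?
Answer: 25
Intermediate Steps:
(P(4) + (-2*(-2) - 3))**2 = (4 + (-2*(-2) - 3))**2 = (4 + (4 - 3))**2 = (4 + 1)**2 = 5**2 = 25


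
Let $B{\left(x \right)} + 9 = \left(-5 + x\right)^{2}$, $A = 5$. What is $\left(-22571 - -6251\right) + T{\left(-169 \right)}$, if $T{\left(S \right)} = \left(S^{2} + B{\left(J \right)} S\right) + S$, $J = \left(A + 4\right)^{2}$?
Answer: $-962551$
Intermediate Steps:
$J = 81$ ($J = \left(5 + 4\right)^{2} = 9^{2} = 81$)
$B{\left(x \right)} = -9 + \left(-5 + x\right)^{2}$
$T{\left(S \right)} = S^{2} + 5768 S$ ($T{\left(S \right)} = \left(S^{2} + \left(-9 + \left(-5 + 81\right)^{2}\right) S\right) + S = \left(S^{2} + \left(-9 + 76^{2}\right) S\right) + S = \left(S^{2} + \left(-9 + 5776\right) S\right) + S = \left(S^{2} + 5767 S\right) + S = S^{2} + 5768 S$)
$\left(-22571 - -6251\right) + T{\left(-169 \right)} = \left(-22571 - -6251\right) - 169 \left(5768 - 169\right) = \left(-22571 + 6251\right) - 946231 = -16320 - 946231 = -962551$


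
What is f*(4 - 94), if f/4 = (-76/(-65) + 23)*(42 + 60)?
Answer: -11537424/13 ≈ -8.8749e+5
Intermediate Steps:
f = 640968/65 (f = 4*((-76/(-65) + 23)*(42 + 60)) = 4*((-76*(-1/65) + 23)*102) = 4*((76/65 + 23)*102) = 4*((1571/65)*102) = 4*(160242/65) = 640968/65 ≈ 9861.0)
f*(4 - 94) = 640968*(4 - 94)/65 = (640968/65)*(-90) = -11537424/13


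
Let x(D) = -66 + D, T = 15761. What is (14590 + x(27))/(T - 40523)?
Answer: -14551/24762 ≈ -0.58763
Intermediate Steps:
(14590 + x(27))/(T - 40523) = (14590 + (-66 + 27))/(15761 - 40523) = (14590 - 39)/(-24762) = 14551*(-1/24762) = -14551/24762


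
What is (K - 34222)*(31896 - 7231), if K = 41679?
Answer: 183926905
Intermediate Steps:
(K - 34222)*(31896 - 7231) = (41679 - 34222)*(31896 - 7231) = 7457*24665 = 183926905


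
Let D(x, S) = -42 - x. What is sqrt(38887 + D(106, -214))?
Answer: sqrt(38739) ≈ 196.82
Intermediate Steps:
sqrt(38887 + D(106, -214)) = sqrt(38887 + (-42 - 1*106)) = sqrt(38887 + (-42 - 106)) = sqrt(38887 - 148) = sqrt(38739)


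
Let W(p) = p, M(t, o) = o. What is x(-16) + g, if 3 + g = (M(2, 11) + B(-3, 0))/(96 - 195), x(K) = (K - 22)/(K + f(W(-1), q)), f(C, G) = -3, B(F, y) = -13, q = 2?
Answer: -97/99 ≈ -0.97980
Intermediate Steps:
x(K) = (-22 + K)/(-3 + K) (x(K) = (K - 22)/(K - 3) = (-22 + K)/(-3 + K))
g = -295/99 (g = -3 + (11 - 13)/(96 - 195) = -3 - 2/(-99) = -3 - 2*(-1/99) = -3 + 2/99 = -295/99 ≈ -2.9798)
x(-16) + g = (-22 - 16)/(-3 - 16) - 295/99 = -38/(-19) - 295/99 = -1/19*(-38) - 295/99 = 2 - 295/99 = -97/99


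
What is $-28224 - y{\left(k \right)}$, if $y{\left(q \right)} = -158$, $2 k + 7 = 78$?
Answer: $-28066$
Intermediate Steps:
$k = \frac{71}{2}$ ($k = - \frac{7}{2} + \frac{1}{2} \cdot 78 = - \frac{7}{2} + 39 = \frac{71}{2} \approx 35.5$)
$-28224 - y{\left(k \right)} = -28224 - -158 = -28224 + 158 = -28066$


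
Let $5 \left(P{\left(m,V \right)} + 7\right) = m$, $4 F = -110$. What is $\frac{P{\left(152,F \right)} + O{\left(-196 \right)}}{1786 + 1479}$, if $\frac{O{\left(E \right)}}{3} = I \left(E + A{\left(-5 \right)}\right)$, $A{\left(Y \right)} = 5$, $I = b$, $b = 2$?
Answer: $- \frac{5613}{16325} \approx -0.34383$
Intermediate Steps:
$I = 2$
$F = - \frac{55}{2}$ ($F = \frac{1}{4} \left(-110\right) = - \frac{55}{2} \approx -27.5$)
$P{\left(m,V \right)} = -7 + \frac{m}{5}$
$O{\left(E \right)} = 30 + 6 E$ ($O{\left(E \right)} = 3 \cdot 2 \left(E + 5\right) = 3 \cdot 2 \left(5 + E\right) = 3 \left(10 + 2 E\right) = 30 + 6 E$)
$\frac{P{\left(152,F \right)} + O{\left(-196 \right)}}{1786 + 1479} = \frac{\left(-7 + \frac{1}{5} \cdot 152\right) + \left(30 + 6 \left(-196\right)\right)}{1786 + 1479} = \frac{\left(-7 + \frac{152}{5}\right) + \left(30 - 1176\right)}{3265} = \left(\frac{117}{5} - 1146\right) \frac{1}{3265} = \left(- \frac{5613}{5}\right) \frac{1}{3265} = - \frac{5613}{16325}$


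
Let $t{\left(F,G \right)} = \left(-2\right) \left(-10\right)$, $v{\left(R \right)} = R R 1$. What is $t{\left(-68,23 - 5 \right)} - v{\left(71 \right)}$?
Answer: $-5021$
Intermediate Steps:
$v{\left(R \right)} = R^{2}$ ($v{\left(R \right)} = R^{2} \cdot 1 = R^{2}$)
$t{\left(F,G \right)} = 20$
$t{\left(-68,23 - 5 \right)} - v{\left(71 \right)} = 20 - 71^{2} = 20 - 5041 = -5021$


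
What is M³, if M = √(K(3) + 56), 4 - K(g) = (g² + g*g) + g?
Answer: 39*√39 ≈ 243.55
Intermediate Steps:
K(g) = 4 - g - 2*g² (K(g) = 4 - ((g² + g*g) + g) = 4 - ((g² + g²) + g) = 4 - (2*g² + g) = 4 - (g + 2*g²) = 4 + (-g - 2*g²) = 4 - g - 2*g²)
M = √39 (M = √((4 - 1*3 - 2*3²) + 56) = √((4 - 3 - 2*9) + 56) = √((4 - 3 - 18) + 56) = √(-17 + 56) = √39 ≈ 6.2450)
M³ = (√39)³ = 39*√39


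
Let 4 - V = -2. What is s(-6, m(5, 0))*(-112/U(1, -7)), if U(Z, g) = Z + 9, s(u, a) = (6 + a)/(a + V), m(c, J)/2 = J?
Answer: -56/5 ≈ -11.200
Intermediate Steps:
V = 6 (V = 4 - 1*(-2) = 4 + 2 = 6)
m(c, J) = 2*J
s(u, a) = 1 (s(u, a) = (6 + a)/(a + 6) = (6 + a)/(6 + a) = 1)
U(Z, g) = 9 + Z
s(-6, m(5, 0))*(-112/U(1, -7)) = 1*(-112/(9 + 1)) = 1*(-112/10) = 1*(-112*1/10) = 1*(-56/5) = -56/5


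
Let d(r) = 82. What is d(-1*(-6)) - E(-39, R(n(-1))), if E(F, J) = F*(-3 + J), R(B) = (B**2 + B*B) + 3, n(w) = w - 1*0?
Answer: 160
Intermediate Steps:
n(w) = w (n(w) = w + 0 = w)
R(B) = 3 + 2*B**2 (R(B) = (B**2 + B**2) + 3 = 2*B**2 + 3 = 3 + 2*B**2)
d(-1*(-6)) - E(-39, R(n(-1))) = 82 - (-39)*(-3 + (3 + 2*(-1)**2)) = 82 - (-39)*(-3 + (3 + 2*1)) = 82 - (-39)*(-3 + (3 + 2)) = 82 - (-39)*(-3 + 5) = 82 - (-39)*2 = 82 - 1*(-78) = 82 + 78 = 160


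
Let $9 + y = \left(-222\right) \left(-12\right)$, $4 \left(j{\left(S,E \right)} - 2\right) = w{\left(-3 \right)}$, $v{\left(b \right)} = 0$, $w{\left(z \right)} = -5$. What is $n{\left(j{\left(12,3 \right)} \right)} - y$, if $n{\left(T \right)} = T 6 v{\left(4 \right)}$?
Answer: $-2655$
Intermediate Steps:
$j{\left(S,E \right)} = \frac{3}{4}$ ($j{\left(S,E \right)} = 2 + \frac{1}{4} \left(-5\right) = 2 - \frac{5}{4} = \frac{3}{4}$)
$n{\left(T \right)} = 0$ ($n{\left(T \right)} = T 6 \cdot 0 = 6 T 0 = 0$)
$y = 2655$ ($y = -9 - -2664 = -9 + 2664 = 2655$)
$n{\left(j{\left(12,3 \right)} \right)} - y = 0 - 2655 = -2655$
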